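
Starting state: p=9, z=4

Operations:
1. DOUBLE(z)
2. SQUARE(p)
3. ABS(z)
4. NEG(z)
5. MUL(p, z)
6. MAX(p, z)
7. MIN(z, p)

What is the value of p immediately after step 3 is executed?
p = 81

Tracing p through execution:
Initial: p = 9
After step 1 (DOUBLE(z)): p = 9
After step 2 (SQUARE(p)): p = 81
After step 3 (ABS(z)): p = 81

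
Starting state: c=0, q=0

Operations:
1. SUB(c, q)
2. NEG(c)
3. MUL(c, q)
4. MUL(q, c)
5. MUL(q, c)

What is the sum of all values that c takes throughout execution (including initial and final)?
0

Values of c at each step:
Initial: c = 0
After step 1: c = 0
After step 2: c = 0
After step 3: c = 0
After step 4: c = 0
After step 5: c = 0
Sum = 0 + 0 + 0 + 0 + 0 + 0 = 0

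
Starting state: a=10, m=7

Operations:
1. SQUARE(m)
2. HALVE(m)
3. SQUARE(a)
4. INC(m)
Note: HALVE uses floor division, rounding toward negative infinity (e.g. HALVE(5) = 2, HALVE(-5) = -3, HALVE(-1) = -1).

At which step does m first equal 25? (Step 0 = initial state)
Step 4

Tracing m:
Initial: m = 7
After step 1: m = 49
After step 2: m = 24
After step 3: m = 24
After step 4: m = 25 ← first occurrence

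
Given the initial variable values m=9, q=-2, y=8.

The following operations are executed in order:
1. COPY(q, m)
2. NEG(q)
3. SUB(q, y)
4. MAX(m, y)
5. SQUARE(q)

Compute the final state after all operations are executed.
{m: 9, q: 289, y: 8}

Step-by-step execution:
Initial: m=9, q=-2, y=8
After step 1 (COPY(q, m)): m=9, q=9, y=8
After step 2 (NEG(q)): m=9, q=-9, y=8
After step 3 (SUB(q, y)): m=9, q=-17, y=8
After step 4 (MAX(m, y)): m=9, q=-17, y=8
After step 5 (SQUARE(q)): m=9, q=289, y=8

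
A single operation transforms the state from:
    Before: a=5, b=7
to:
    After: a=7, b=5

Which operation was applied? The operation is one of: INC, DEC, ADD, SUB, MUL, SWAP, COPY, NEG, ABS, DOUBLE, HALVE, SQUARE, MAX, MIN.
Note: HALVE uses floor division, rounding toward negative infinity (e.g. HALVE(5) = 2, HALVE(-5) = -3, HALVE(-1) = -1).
SWAP(b, a)

Analyzing the change:
Before: a=5, b=7
After: a=7, b=5
Variable b changed from 7 to 5
Variable a changed from 5 to 7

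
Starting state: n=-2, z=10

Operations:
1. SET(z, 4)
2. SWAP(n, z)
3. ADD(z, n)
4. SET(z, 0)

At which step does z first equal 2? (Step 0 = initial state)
Step 3

Tracing z:
Initial: z = 10
After step 1: z = 4
After step 2: z = -2
After step 3: z = 2 ← first occurrence
After step 4: z = 0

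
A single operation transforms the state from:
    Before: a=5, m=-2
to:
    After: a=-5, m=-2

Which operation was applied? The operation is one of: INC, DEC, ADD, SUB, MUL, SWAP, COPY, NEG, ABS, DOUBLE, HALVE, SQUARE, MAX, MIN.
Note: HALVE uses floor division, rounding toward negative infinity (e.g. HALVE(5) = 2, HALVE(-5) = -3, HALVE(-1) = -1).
NEG(a)

Analyzing the change:
Before: a=5, m=-2
After: a=-5, m=-2
Variable a changed from 5 to -5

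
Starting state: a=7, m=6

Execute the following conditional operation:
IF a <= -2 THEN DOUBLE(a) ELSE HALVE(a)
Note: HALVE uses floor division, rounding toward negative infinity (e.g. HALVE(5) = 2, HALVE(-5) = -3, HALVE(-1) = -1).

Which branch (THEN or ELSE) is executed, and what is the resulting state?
Branch: ELSE, Final state: a=3, m=6

Evaluating condition: a <= -2
a = 7
Condition is False, so ELSE branch executes
After HALVE(a): a=3, m=6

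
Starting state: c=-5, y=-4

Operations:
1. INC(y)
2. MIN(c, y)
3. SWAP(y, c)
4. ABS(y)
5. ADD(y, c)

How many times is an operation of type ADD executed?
1

Counting ADD operations:
Step 5: ADD(y, c) ← ADD
Total: 1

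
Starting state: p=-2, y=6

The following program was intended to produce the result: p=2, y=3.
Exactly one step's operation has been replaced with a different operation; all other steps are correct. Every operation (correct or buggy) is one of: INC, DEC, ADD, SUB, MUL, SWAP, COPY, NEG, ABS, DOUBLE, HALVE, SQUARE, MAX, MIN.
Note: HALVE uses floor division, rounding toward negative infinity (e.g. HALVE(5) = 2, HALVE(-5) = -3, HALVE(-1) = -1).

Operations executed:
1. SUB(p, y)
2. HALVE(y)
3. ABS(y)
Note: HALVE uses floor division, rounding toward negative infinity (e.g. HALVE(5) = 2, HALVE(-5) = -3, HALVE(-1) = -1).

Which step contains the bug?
Step 1

Trace with buggy code:
Initial: p=-2, y=6
After step 1: p=-8, y=6
After step 2: p=-8, y=3
After step 3: p=-8, y=3
Actual final p=-8, y=3 ≠ expected p=2, y=3.
Step 1 is the only position where a single-operation replacement can produce the expected result.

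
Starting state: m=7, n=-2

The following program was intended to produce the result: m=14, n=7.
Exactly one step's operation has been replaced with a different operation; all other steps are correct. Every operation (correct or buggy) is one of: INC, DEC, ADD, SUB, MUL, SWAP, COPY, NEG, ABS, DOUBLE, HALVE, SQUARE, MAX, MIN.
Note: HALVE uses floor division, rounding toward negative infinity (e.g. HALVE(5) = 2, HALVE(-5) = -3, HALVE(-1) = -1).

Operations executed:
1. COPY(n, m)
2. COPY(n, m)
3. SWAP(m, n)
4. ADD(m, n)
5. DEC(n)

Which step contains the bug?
Step 5

Trace with buggy code:
Initial: m=7, n=-2
After step 1: m=7, n=7
After step 2: m=7, n=7
After step 3: m=7, n=7
After step 4: m=14, n=7
After step 5: m=14, n=6
Actual final m=14, n=6 ≠ expected m=14, n=7.
Step 5 is the only position where a single-operation replacement can produce the expected result.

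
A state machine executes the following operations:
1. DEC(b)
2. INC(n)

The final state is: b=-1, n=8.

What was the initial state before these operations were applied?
b=0, n=7

Working backwards:
Final state: b=-1, n=8
Before step 2 (INC(n)): b=-1, n=7
Before step 1 (DEC(b)): b=0, n=7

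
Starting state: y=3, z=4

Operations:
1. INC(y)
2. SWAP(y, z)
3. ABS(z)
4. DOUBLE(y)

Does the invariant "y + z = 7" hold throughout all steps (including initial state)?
No, violated after step 1

The invariant is violated after step 1.

State at each step:
Initial: y=3, z=4
After step 1: y=4, z=4
After step 2: y=4, z=4
After step 3: y=4, z=4
After step 4: y=8, z=4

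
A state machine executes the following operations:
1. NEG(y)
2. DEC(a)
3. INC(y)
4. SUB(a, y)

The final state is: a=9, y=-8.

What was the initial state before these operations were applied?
a=2, y=9

Working backwards:
Final state: a=9, y=-8
Before step 4 (SUB(a, y)): a=1, y=-8
Before step 3 (INC(y)): a=1, y=-9
Before step 2 (DEC(a)): a=2, y=-9
Before step 1 (NEG(y)): a=2, y=9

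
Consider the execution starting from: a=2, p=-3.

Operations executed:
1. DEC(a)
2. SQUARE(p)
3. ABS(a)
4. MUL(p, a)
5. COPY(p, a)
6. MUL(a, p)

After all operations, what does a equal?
a = 1

Tracing execution:
Step 1: DEC(a) → a = 1
Step 2: SQUARE(p) → a = 1
Step 3: ABS(a) → a = 1
Step 4: MUL(p, a) → a = 1
Step 5: COPY(p, a) → a = 1
Step 6: MUL(a, p) → a = 1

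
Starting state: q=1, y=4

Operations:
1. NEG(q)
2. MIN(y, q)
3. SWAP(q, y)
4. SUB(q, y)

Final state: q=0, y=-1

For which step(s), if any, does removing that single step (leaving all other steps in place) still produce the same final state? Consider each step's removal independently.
Step(s) 3

Testing removal of each single step:
Without step 1: final = q=0, y=1 (different)
Without step 2: final = q=5, y=-1 (different)
Without step 3: final = q=0, y=-1 (same)
Without step 4: final = q=-1, y=-1 (different)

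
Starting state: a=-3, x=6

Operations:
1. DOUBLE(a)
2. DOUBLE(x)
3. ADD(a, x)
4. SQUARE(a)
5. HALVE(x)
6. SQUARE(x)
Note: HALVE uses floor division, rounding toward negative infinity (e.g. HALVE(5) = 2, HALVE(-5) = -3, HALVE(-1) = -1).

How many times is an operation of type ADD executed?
1

Counting ADD operations:
Step 3: ADD(a, x) ← ADD
Total: 1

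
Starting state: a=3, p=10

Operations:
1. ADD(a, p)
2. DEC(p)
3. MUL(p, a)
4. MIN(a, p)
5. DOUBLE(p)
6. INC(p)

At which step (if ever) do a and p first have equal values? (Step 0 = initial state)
Never

a and p never become equal during execution.

Comparing values at each step:
Initial: a=3, p=10
After step 1: a=13, p=10
After step 2: a=13, p=9
After step 3: a=13, p=117
After step 4: a=13, p=117
After step 5: a=13, p=234
After step 6: a=13, p=235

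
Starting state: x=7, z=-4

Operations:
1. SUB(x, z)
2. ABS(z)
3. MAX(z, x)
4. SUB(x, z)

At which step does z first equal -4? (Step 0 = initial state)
Step 0

Tracing z:
Initial: z = -4 ← first occurrence
After step 1: z = -4
After step 2: z = 4
After step 3: z = 11
After step 4: z = 11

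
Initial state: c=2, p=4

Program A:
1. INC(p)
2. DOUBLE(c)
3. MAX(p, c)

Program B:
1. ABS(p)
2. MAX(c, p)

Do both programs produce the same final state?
No

Program A final state: c=4, p=5
Program B final state: c=4, p=4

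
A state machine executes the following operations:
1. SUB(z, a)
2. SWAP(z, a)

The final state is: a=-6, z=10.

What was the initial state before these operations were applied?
a=10, z=4

Working backwards:
Final state: a=-6, z=10
Before step 2 (SWAP(z, a)): a=10, z=-6
Before step 1 (SUB(z, a)): a=10, z=4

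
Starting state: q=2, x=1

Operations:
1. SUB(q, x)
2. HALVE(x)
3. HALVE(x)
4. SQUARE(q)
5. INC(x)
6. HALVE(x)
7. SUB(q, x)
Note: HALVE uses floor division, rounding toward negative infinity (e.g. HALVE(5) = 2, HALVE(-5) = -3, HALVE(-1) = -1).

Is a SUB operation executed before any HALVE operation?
Yes

First SUB: step 1
First HALVE: step 2
Since 1 < 2, SUB comes first.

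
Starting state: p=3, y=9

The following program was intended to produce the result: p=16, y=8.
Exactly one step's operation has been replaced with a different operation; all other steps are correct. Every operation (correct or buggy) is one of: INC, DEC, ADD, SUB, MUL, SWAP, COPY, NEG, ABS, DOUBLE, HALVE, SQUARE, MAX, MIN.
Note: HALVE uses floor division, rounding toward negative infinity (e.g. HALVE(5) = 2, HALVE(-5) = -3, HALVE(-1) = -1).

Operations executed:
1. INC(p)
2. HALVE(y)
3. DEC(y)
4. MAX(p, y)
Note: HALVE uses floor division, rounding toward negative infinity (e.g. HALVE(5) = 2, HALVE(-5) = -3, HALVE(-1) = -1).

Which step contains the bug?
Step 2

Trace with buggy code:
Initial: p=3, y=9
After step 1: p=4, y=9
After step 2: p=4, y=4
After step 3: p=4, y=3
After step 4: p=4, y=3
Actual final p=4, y=3 ≠ expected p=16, y=8.
Step 2 is the only position where a single-operation replacement can produce the expected result.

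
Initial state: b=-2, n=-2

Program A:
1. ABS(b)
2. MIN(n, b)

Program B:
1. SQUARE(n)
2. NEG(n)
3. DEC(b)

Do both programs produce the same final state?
No

Program A final state: b=2, n=-2
Program B final state: b=-3, n=-4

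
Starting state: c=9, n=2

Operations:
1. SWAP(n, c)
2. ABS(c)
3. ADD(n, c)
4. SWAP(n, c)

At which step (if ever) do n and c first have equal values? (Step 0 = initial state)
Never

n and c never become equal during execution.

Comparing values at each step:
Initial: n=2, c=9
After step 1: n=9, c=2
After step 2: n=9, c=2
After step 3: n=11, c=2
After step 4: n=2, c=11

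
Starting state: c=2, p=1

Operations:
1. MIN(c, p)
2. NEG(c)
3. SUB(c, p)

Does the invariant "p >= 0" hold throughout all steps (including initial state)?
Yes

The invariant holds at every step.

State at each step:
Initial: c=2, p=1
After step 1: c=1, p=1
After step 2: c=-1, p=1
After step 3: c=-2, p=1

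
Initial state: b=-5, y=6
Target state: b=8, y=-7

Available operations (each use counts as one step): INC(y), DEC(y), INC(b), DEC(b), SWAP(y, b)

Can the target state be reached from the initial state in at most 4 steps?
No

The target state cannot be reached within 4 steps.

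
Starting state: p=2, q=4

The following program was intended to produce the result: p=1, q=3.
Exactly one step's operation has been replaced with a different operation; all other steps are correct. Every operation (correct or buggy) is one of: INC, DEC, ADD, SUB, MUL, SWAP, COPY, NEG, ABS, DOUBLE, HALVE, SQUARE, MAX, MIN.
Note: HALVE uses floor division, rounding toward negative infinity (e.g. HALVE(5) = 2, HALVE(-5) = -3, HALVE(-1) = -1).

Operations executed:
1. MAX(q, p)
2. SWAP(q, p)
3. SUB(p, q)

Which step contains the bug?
Step 1

Trace with buggy code:
Initial: p=2, q=4
After step 1: p=2, q=4
After step 2: p=4, q=2
After step 3: p=2, q=2
Actual final p=2, q=2 ≠ expected p=1, q=3.
Step 1 is the only position where a single-operation replacement can produce the expected result.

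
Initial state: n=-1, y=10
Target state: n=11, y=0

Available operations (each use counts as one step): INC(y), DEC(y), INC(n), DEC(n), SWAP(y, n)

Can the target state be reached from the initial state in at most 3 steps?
Yes

Path (3 steps): INC(y) → INC(n) → SWAP(y, n)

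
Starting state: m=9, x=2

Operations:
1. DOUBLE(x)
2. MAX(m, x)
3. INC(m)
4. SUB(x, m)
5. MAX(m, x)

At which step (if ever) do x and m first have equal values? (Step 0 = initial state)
Never

x and m never become equal during execution.

Comparing values at each step:
Initial: x=2, m=9
After step 1: x=4, m=9
After step 2: x=4, m=9
After step 3: x=4, m=10
After step 4: x=-6, m=10
After step 5: x=-6, m=10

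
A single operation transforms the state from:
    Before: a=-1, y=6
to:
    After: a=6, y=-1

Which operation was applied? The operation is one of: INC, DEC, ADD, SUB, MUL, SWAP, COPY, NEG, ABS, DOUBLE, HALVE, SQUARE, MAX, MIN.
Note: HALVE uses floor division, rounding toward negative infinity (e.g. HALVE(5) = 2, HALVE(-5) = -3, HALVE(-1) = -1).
SWAP(y, a)

Analyzing the change:
Before: a=-1, y=6
After: a=6, y=-1
Variable y changed from 6 to -1
Variable a changed from -1 to 6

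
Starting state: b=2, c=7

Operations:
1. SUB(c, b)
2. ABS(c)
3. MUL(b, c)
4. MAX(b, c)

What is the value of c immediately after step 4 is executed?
c = 5

Tracing c through execution:
Initial: c = 7
After step 1 (SUB(c, b)): c = 5
After step 2 (ABS(c)): c = 5
After step 3 (MUL(b, c)): c = 5
After step 4 (MAX(b, c)): c = 5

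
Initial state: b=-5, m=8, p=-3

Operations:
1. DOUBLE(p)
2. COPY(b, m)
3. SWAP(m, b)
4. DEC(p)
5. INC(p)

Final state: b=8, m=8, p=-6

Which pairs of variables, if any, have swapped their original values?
None

Comparing initial and final values:
b: -5 → 8
p: -3 → -6
m: 8 → 8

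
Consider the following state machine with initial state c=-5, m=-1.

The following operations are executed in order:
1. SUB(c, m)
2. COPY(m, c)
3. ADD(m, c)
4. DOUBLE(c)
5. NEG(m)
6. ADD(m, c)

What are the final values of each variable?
{c: -8, m: 0}

Step-by-step execution:
Initial: c=-5, m=-1
After step 1 (SUB(c, m)): c=-4, m=-1
After step 2 (COPY(m, c)): c=-4, m=-4
After step 3 (ADD(m, c)): c=-4, m=-8
After step 4 (DOUBLE(c)): c=-8, m=-8
After step 5 (NEG(m)): c=-8, m=8
After step 6 (ADD(m, c)): c=-8, m=0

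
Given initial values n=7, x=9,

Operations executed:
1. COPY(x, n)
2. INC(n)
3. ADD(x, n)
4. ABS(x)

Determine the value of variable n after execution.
n = 8

Tracing execution:
Step 1: COPY(x, n) → n = 7
Step 2: INC(n) → n = 8
Step 3: ADD(x, n) → n = 8
Step 4: ABS(x) → n = 8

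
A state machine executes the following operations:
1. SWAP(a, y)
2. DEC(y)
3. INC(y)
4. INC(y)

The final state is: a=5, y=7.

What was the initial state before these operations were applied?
a=6, y=5

Working backwards:
Final state: a=5, y=7
Before step 4 (INC(y)): a=5, y=6
Before step 3 (INC(y)): a=5, y=5
Before step 2 (DEC(y)): a=5, y=6
Before step 1 (SWAP(a, y)): a=6, y=5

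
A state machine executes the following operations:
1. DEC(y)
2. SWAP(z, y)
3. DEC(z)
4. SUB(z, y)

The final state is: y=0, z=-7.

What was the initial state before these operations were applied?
y=-5, z=0

Working backwards:
Final state: y=0, z=-7
Before step 4 (SUB(z, y)): y=0, z=-7
Before step 3 (DEC(z)): y=0, z=-6
Before step 2 (SWAP(z, y)): y=-6, z=0
Before step 1 (DEC(y)): y=-5, z=0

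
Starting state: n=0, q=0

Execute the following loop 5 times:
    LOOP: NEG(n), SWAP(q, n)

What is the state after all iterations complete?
n=0, q=0

Iteration trace:
Start: n=0, q=0
After iteration 1: n=0, q=0
After iteration 2: n=0, q=0
After iteration 3: n=0, q=0
After iteration 4: n=0, q=0
After iteration 5: n=0, q=0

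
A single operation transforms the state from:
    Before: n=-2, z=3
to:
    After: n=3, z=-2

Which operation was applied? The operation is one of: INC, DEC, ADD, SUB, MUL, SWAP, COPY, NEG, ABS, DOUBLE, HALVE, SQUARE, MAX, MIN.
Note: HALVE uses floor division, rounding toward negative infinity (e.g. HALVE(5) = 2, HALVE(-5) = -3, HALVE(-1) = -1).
SWAP(z, n)

Analyzing the change:
Before: n=-2, z=3
After: n=3, z=-2
Variable z changed from 3 to -2
Variable n changed from -2 to 3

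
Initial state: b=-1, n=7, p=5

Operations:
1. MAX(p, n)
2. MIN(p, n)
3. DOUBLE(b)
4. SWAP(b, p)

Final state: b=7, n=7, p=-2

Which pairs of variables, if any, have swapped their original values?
None

Comparing initial and final values:
n: 7 → 7
p: 5 → -2
b: -1 → 7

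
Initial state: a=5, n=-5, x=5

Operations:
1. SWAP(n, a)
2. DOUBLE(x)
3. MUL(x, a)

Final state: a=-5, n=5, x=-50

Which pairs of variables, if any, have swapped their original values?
(a, n)

Comparing initial and final values:
x: 5 → -50
a: 5 → -5
n: -5 → 5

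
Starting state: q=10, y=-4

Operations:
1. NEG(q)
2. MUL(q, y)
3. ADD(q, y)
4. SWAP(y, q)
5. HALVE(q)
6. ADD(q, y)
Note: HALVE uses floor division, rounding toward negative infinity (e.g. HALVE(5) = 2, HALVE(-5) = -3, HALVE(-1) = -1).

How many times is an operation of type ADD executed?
2

Counting ADD operations:
Step 3: ADD(q, y) ← ADD
Step 6: ADD(q, y) ← ADD
Total: 2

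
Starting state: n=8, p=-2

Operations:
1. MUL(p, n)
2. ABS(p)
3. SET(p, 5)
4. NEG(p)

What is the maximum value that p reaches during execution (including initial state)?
16

Values of p at each step:
Initial: p = -2
After step 1: p = -16
After step 2: p = 16 ← maximum
After step 3: p = 5
After step 4: p = -5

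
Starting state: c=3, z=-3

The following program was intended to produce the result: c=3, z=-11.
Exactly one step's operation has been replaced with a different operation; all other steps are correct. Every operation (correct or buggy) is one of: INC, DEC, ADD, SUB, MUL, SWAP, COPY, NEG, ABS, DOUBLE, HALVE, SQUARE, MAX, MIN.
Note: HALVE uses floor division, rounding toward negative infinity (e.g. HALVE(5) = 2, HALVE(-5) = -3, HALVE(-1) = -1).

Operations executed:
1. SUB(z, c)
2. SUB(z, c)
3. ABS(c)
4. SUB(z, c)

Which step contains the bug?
Step 3

Trace with buggy code:
Initial: c=3, z=-3
After step 1: c=3, z=-6
After step 2: c=3, z=-9
After step 3: c=3, z=-9
After step 4: c=3, z=-12
Actual final c=3, z=-12 ≠ expected c=3, z=-11.
Step 3 is the only position where a single-operation replacement can produce the expected result.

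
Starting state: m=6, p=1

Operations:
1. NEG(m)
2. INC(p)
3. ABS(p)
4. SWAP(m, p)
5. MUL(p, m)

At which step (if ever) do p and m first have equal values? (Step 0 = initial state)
Never

p and m never become equal during execution.

Comparing values at each step:
Initial: p=1, m=6
After step 1: p=1, m=-6
After step 2: p=2, m=-6
After step 3: p=2, m=-6
After step 4: p=-6, m=2
After step 5: p=-12, m=2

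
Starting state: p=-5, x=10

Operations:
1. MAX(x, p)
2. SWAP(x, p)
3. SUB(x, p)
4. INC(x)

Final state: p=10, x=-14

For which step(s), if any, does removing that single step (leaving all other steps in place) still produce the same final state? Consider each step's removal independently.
Step(s) 1

Testing removal of each single step:
Without step 1: final = p=10, x=-14 (same)
Without step 2: final = p=-5, x=16 (different)
Without step 3: final = p=10, x=-4 (different)
Without step 4: final = p=10, x=-15 (different)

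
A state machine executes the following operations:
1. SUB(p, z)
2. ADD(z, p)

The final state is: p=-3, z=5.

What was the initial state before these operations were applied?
p=5, z=8

Working backwards:
Final state: p=-3, z=5
Before step 2 (ADD(z, p)): p=-3, z=8
Before step 1 (SUB(p, z)): p=5, z=8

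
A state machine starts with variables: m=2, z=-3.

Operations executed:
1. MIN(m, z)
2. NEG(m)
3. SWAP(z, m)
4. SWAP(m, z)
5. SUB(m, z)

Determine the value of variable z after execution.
z = -3

Tracing execution:
Step 1: MIN(m, z) → z = -3
Step 2: NEG(m) → z = -3
Step 3: SWAP(z, m) → z = 3
Step 4: SWAP(m, z) → z = -3
Step 5: SUB(m, z) → z = -3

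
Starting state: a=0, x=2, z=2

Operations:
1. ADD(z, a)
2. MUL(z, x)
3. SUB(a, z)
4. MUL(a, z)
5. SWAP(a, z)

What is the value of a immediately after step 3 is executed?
a = -4

Tracing a through execution:
Initial: a = 0
After step 1 (ADD(z, a)): a = 0
After step 2 (MUL(z, x)): a = 0
After step 3 (SUB(a, z)): a = -4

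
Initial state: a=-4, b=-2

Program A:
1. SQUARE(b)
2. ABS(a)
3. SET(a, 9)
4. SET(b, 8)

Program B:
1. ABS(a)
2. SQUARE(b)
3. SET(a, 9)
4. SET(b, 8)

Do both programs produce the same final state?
Yes

Program A final state: a=9, b=8
Program B final state: a=9, b=8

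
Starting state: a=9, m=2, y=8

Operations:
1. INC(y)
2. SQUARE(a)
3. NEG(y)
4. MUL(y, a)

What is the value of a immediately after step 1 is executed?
a = 9

Tracing a through execution:
Initial: a = 9
After step 1 (INC(y)): a = 9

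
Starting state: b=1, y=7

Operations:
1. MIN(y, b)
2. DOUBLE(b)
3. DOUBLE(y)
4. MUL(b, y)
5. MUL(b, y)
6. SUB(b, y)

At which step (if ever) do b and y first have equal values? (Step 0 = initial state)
Step 1

b and y first become equal after step 1.

Comparing values at each step:
Initial: b=1, y=7
After step 1: b=1, y=1 ← equal!
After step 2: b=2, y=1
After step 3: b=2, y=2 ← equal!
After step 4: b=4, y=2
After step 5: b=8, y=2
After step 6: b=6, y=2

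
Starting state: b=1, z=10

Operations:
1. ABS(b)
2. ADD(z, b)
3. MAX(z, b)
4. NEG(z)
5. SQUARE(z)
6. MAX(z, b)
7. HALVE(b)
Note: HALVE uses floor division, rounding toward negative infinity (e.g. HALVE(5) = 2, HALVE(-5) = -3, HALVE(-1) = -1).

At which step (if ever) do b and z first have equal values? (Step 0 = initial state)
Never

b and z never become equal during execution.

Comparing values at each step:
Initial: b=1, z=10
After step 1: b=1, z=10
After step 2: b=1, z=11
After step 3: b=1, z=11
After step 4: b=1, z=-11
After step 5: b=1, z=121
After step 6: b=1, z=121
After step 7: b=0, z=121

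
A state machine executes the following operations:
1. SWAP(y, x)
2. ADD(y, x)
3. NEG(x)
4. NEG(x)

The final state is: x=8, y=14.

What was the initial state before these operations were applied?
x=6, y=8

Working backwards:
Final state: x=8, y=14
Before step 4 (NEG(x)): x=-8, y=14
Before step 3 (NEG(x)): x=8, y=14
Before step 2 (ADD(y, x)): x=8, y=6
Before step 1 (SWAP(y, x)): x=6, y=8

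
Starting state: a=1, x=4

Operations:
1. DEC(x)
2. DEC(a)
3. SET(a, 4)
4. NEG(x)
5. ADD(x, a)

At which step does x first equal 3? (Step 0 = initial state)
Step 1

Tracing x:
Initial: x = 4
After step 1: x = 3 ← first occurrence
After step 2: x = 3
After step 3: x = 3
After step 4: x = -3
After step 5: x = 1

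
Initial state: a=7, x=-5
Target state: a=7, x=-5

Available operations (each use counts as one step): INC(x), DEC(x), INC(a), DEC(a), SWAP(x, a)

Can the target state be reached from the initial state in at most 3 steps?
Yes

Path (0 steps): 0 steps (already at target)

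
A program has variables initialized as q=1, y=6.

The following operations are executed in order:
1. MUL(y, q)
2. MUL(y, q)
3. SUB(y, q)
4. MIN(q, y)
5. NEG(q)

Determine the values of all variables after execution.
{q: -1, y: 5}

Step-by-step execution:
Initial: q=1, y=6
After step 1 (MUL(y, q)): q=1, y=6
After step 2 (MUL(y, q)): q=1, y=6
After step 3 (SUB(y, q)): q=1, y=5
After step 4 (MIN(q, y)): q=1, y=5
After step 5 (NEG(q)): q=-1, y=5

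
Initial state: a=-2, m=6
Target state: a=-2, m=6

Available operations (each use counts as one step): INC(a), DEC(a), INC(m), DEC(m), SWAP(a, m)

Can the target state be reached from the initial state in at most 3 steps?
Yes

Path (0 steps): 0 steps (already at target)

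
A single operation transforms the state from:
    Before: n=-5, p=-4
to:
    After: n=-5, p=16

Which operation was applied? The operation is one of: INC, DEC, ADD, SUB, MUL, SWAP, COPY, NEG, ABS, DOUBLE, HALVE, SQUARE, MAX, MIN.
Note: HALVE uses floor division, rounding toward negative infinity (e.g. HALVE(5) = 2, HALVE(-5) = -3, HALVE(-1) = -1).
SQUARE(p)

Analyzing the change:
Before: n=-5, p=-4
After: n=-5, p=16
Variable p changed from -4 to 16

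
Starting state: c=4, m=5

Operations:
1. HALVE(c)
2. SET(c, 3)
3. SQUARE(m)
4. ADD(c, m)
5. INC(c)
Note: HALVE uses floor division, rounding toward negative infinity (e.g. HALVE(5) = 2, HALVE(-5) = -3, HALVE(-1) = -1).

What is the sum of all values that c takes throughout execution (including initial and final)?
69

Values of c at each step:
Initial: c = 4
After step 1: c = 2
After step 2: c = 3
After step 3: c = 3
After step 4: c = 28
After step 5: c = 29
Sum = 4 + 2 + 3 + 3 + 28 + 29 = 69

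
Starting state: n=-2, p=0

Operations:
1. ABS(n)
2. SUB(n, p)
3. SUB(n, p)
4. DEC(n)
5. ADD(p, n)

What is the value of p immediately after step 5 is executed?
p = 1

Tracing p through execution:
Initial: p = 0
After step 1 (ABS(n)): p = 0
After step 2 (SUB(n, p)): p = 0
After step 3 (SUB(n, p)): p = 0
After step 4 (DEC(n)): p = 0
After step 5 (ADD(p, n)): p = 1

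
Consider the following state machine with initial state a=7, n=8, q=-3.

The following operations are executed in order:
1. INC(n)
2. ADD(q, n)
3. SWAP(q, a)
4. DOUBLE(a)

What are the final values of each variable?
{a: 12, n: 9, q: 7}

Step-by-step execution:
Initial: a=7, n=8, q=-3
After step 1 (INC(n)): a=7, n=9, q=-3
After step 2 (ADD(q, n)): a=7, n=9, q=6
After step 3 (SWAP(q, a)): a=6, n=9, q=7
After step 4 (DOUBLE(a)): a=12, n=9, q=7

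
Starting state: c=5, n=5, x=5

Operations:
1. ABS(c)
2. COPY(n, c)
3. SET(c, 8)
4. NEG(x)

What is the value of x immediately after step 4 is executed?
x = -5

Tracing x through execution:
Initial: x = 5
After step 1 (ABS(c)): x = 5
After step 2 (COPY(n, c)): x = 5
After step 3 (SET(c, 8)): x = 5
After step 4 (NEG(x)): x = -5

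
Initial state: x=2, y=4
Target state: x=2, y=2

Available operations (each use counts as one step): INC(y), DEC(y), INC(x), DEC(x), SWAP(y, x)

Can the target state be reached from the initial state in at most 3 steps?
Yes

Path (2 steps): DEC(y) → DEC(y)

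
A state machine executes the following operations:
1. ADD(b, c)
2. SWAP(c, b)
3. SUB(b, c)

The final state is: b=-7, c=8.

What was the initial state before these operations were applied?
b=7, c=1

Working backwards:
Final state: b=-7, c=8
Before step 3 (SUB(b, c)): b=1, c=8
Before step 2 (SWAP(c, b)): b=8, c=1
Before step 1 (ADD(b, c)): b=7, c=1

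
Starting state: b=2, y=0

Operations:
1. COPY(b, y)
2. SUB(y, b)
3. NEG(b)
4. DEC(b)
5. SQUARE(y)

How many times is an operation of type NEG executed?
1

Counting NEG operations:
Step 3: NEG(b) ← NEG
Total: 1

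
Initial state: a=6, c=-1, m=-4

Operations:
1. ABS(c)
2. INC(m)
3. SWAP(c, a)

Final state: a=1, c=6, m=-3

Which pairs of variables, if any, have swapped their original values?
None

Comparing initial and final values:
a: 6 → 1
c: -1 → 6
m: -4 → -3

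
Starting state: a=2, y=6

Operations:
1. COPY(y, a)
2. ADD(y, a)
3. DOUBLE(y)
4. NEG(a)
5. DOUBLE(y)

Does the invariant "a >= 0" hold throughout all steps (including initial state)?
No, violated after step 4

The invariant is violated after step 4.

State at each step:
Initial: a=2, y=6
After step 1: a=2, y=2
After step 2: a=2, y=4
After step 3: a=2, y=8
After step 4: a=-2, y=8
After step 5: a=-2, y=16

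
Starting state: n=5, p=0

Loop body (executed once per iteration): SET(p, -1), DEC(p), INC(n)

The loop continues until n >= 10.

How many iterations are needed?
5

Tracing iterations:
Initial: n=5, p=0
After iteration 1: n=6, p=-2
After iteration 2: n=7, p=-2
After iteration 3: n=8, p=-2
After iteration 4: n=9, p=-2
After iteration 5: n=10, p=-2
n >= 10 now holds, so the loop exits after 5 iterations.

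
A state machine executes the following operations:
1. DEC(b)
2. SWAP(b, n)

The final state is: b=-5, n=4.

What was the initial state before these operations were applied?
b=5, n=-5

Working backwards:
Final state: b=-5, n=4
Before step 2 (SWAP(b, n)): b=4, n=-5
Before step 1 (DEC(b)): b=5, n=-5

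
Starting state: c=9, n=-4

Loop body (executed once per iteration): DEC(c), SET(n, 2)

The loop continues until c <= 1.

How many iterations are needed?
8

Tracing iterations:
Initial: c=9, n=-4
After iteration 1: c=8, n=2
After iteration 2: c=7, n=2
After iteration 3: c=6, n=2
After iteration 4: c=5, n=2
After iteration 5: c=4, n=2
After iteration 6: c=3, n=2
After iteration 7: c=2, n=2
After iteration 8: c=1, n=2
c <= 1 now holds, so the loop exits after 8 iterations.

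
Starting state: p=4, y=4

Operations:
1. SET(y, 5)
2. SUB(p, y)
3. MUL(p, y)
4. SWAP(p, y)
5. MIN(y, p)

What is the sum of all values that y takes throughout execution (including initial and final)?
9

Values of y at each step:
Initial: y = 4
After step 1: y = 5
After step 2: y = 5
After step 3: y = 5
After step 4: y = -5
After step 5: y = -5
Sum = 4 + 5 + 5 + 5 + -5 + -5 = 9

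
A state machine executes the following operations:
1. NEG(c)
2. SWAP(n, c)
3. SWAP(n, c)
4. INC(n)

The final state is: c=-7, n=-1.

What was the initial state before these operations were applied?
c=7, n=-2

Working backwards:
Final state: c=-7, n=-1
Before step 4 (INC(n)): c=-7, n=-2
Before step 3 (SWAP(n, c)): c=-2, n=-7
Before step 2 (SWAP(n, c)): c=-7, n=-2
Before step 1 (NEG(c)): c=7, n=-2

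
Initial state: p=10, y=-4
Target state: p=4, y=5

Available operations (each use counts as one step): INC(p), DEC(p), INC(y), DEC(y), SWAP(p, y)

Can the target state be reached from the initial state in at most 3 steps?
No

The target state cannot be reached within 3 steps.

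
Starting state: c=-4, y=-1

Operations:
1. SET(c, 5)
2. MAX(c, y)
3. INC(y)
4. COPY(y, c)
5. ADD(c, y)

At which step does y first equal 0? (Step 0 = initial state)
Step 3

Tracing y:
Initial: y = -1
After step 1: y = -1
After step 2: y = -1
After step 3: y = 0 ← first occurrence
After step 4: y = 5
After step 5: y = 5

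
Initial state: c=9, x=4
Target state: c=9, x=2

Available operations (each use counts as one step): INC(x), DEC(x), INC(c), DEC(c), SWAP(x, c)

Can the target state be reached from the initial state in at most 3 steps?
Yes

Path (2 steps): DEC(x) → DEC(x)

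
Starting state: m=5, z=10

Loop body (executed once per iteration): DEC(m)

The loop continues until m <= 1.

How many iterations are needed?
4

Tracing iterations:
Initial: m=5, z=10
After iteration 1: m=4, z=10
After iteration 2: m=3, z=10
After iteration 3: m=2, z=10
After iteration 4: m=1, z=10
m <= 1 now holds, so the loop exits after 4 iterations.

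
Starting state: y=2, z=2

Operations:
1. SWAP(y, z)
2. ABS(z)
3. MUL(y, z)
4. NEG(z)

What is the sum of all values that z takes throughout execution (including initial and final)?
6

Values of z at each step:
Initial: z = 2
After step 1: z = 2
After step 2: z = 2
After step 3: z = 2
After step 4: z = -2
Sum = 2 + 2 + 2 + 2 + -2 = 6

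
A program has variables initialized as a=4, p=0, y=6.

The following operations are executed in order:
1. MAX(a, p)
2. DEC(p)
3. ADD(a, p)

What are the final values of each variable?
{a: 3, p: -1, y: 6}

Step-by-step execution:
Initial: a=4, p=0, y=6
After step 1 (MAX(a, p)): a=4, p=0, y=6
After step 2 (DEC(p)): a=4, p=-1, y=6
After step 3 (ADD(a, p)): a=3, p=-1, y=6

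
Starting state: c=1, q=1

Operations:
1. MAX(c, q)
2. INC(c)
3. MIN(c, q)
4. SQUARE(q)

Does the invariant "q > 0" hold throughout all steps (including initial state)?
Yes

The invariant holds at every step.

State at each step:
Initial: c=1, q=1
After step 1: c=1, q=1
After step 2: c=2, q=1
After step 3: c=1, q=1
After step 4: c=1, q=1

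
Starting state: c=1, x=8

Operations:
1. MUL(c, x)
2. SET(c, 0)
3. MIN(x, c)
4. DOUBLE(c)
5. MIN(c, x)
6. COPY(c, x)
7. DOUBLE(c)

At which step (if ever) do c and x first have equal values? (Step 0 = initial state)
Step 1

c and x first become equal after step 1.

Comparing values at each step:
Initial: c=1, x=8
After step 1: c=8, x=8 ← equal!
After step 2: c=0, x=8
After step 3: c=0, x=0 ← equal!
After step 4: c=0, x=0 ← equal!
After step 5: c=0, x=0 ← equal!
After step 6: c=0, x=0 ← equal!
After step 7: c=0, x=0 ← equal!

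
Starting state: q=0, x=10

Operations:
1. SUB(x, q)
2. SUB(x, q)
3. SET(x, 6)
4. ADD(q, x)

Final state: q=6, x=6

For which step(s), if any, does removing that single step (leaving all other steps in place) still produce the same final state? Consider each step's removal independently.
Step(s) 1, 2

Testing removal of each single step:
Without step 1: final = q=6, x=6 (same)
Without step 2: final = q=6, x=6 (same)
Without step 3: final = q=10, x=10 (different)
Without step 4: final = q=0, x=6 (different)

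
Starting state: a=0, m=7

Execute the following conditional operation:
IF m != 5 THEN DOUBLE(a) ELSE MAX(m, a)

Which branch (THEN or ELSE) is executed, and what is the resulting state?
Branch: THEN, Final state: a=0, m=7

Evaluating condition: m != 5
m = 7
Condition is True, so THEN branch executes
After DOUBLE(a): a=0, m=7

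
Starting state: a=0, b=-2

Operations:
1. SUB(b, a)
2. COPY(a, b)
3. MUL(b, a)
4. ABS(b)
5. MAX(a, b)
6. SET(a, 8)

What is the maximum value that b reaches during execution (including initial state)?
4

Values of b at each step:
Initial: b = -2
After step 1: b = -2
After step 2: b = -2
After step 3: b = 4 ← maximum
After step 4: b = 4
After step 5: b = 4
After step 6: b = 4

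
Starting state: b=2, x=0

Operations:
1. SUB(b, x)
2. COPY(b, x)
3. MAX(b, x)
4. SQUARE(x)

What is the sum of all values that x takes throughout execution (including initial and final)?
0

Values of x at each step:
Initial: x = 0
After step 1: x = 0
After step 2: x = 0
After step 3: x = 0
After step 4: x = 0
Sum = 0 + 0 + 0 + 0 + 0 = 0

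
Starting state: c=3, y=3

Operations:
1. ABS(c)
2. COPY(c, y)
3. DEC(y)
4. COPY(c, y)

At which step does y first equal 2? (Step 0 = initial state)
Step 3

Tracing y:
Initial: y = 3
After step 1: y = 3
After step 2: y = 3
After step 3: y = 2 ← first occurrence
After step 4: y = 2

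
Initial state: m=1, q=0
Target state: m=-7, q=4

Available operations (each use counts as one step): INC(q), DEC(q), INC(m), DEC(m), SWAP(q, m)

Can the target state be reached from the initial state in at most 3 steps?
No

The target state cannot be reached within 3 steps.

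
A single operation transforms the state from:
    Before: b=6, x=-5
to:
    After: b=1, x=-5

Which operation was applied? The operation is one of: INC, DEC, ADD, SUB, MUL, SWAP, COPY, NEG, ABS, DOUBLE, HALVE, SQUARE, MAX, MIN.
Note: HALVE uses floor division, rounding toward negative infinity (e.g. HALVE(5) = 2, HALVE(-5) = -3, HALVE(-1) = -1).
ADD(b, x)

Analyzing the change:
Before: b=6, x=-5
After: b=1, x=-5
Variable b changed from 6 to 1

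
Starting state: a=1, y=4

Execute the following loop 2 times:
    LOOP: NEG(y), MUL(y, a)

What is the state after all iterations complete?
a=1, y=4

Iteration trace:
Start: a=1, y=4
After iteration 1: a=1, y=-4
After iteration 2: a=1, y=4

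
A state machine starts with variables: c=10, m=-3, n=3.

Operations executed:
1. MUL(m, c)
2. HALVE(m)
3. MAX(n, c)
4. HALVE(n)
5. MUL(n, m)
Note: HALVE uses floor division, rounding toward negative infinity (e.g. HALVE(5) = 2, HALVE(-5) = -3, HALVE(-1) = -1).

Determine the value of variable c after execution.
c = 10

Tracing execution:
Step 1: MUL(m, c) → c = 10
Step 2: HALVE(m) → c = 10
Step 3: MAX(n, c) → c = 10
Step 4: HALVE(n) → c = 10
Step 5: MUL(n, m) → c = 10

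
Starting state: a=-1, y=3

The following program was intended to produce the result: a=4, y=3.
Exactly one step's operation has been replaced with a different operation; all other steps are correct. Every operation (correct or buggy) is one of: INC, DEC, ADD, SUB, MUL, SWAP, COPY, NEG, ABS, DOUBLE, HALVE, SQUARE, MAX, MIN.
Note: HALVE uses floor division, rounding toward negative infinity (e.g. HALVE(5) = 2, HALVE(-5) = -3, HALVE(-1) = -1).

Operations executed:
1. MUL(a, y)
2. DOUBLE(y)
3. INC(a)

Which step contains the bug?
Step 2

Trace with buggy code:
Initial: a=-1, y=3
After step 1: a=-3, y=3
After step 2: a=-3, y=6
After step 3: a=-2, y=6
Actual final a=-2, y=6 ≠ expected a=4, y=3.
Step 2 is the only position where a single-operation replacement can produce the expected result.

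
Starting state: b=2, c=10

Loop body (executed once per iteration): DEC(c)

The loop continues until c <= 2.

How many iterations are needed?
8

Tracing iterations:
Initial: b=2, c=10
After iteration 1: b=2, c=9
After iteration 2: b=2, c=8
After iteration 3: b=2, c=7
After iteration 4: b=2, c=6
After iteration 5: b=2, c=5
After iteration 6: b=2, c=4
After iteration 7: b=2, c=3
After iteration 8: b=2, c=2
c <= 2 now holds, so the loop exits after 8 iterations.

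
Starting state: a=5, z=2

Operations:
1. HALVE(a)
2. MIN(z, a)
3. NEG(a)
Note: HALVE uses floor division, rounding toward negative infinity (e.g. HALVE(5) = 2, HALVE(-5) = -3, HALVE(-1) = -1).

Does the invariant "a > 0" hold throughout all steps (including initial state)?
No, violated after step 3

The invariant is violated after step 3.

State at each step:
Initial: a=5, z=2
After step 1: a=2, z=2
After step 2: a=2, z=2
After step 3: a=-2, z=2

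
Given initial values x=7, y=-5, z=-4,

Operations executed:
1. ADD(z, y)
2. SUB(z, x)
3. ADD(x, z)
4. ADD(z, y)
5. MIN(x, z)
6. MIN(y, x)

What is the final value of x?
x = -21

Tracing execution:
Step 1: ADD(z, y) → x = 7
Step 2: SUB(z, x) → x = 7
Step 3: ADD(x, z) → x = -9
Step 4: ADD(z, y) → x = -9
Step 5: MIN(x, z) → x = -21
Step 6: MIN(y, x) → x = -21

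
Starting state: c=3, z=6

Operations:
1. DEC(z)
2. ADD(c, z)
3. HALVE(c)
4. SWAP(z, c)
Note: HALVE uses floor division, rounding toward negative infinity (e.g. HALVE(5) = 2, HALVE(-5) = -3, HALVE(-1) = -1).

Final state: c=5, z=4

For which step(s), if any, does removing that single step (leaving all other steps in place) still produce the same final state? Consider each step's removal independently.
None - removing any single step changes the final result

Testing removal of each single step:
Without step 1: final = c=6, z=4 (different)
Without step 2: final = c=5, z=1 (different)
Without step 3: final = c=5, z=8 (different)
Without step 4: final = c=4, z=5 (different)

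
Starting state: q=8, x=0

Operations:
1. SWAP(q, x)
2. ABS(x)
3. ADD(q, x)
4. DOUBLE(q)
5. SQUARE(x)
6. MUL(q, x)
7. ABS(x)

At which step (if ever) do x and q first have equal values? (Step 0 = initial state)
Step 3

x and q first become equal after step 3.

Comparing values at each step:
Initial: x=0, q=8
After step 1: x=8, q=0
After step 2: x=8, q=0
After step 3: x=8, q=8 ← equal!
After step 4: x=8, q=16
After step 5: x=64, q=16
After step 6: x=64, q=1024
After step 7: x=64, q=1024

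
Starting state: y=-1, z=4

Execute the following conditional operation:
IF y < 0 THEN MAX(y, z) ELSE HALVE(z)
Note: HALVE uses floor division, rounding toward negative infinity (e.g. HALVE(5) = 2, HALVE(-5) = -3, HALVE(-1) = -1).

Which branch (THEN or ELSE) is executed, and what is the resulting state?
Branch: THEN, Final state: y=4, z=4

Evaluating condition: y < 0
y = -1
Condition is True, so THEN branch executes
After MAX(y, z): y=4, z=4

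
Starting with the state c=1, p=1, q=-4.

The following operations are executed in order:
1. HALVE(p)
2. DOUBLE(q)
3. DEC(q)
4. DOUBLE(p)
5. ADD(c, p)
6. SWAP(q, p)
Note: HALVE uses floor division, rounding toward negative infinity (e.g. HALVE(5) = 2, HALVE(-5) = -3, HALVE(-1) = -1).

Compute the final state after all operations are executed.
{c: 1, p: -9, q: 0}

Step-by-step execution:
Initial: c=1, p=1, q=-4
After step 1 (HALVE(p)): c=1, p=0, q=-4
After step 2 (DOUBLE(q)): c=1, p=0, q=-8
After step 3 (DEC(q)): c=1, p=0, q=-9
After step 4 (DOUBLE(p)): c=1, p=0, q=-9
After step 5 (ADD(c, p)): c=1, p=0, q=-9
After step 6 (SWAP(q, p)): c=1, p=-9, q=0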